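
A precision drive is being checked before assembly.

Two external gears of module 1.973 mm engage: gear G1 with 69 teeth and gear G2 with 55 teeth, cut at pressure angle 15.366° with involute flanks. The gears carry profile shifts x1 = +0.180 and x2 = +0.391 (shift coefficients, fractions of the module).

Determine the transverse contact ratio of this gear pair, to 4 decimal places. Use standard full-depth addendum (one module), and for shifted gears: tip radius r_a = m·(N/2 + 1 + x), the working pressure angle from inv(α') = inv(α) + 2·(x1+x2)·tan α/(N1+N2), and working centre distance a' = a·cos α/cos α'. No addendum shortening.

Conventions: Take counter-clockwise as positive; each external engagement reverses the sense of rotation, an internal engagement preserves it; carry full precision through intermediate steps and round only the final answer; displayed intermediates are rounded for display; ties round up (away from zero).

single-mesh involute tooth geometry (69T engaging 55T at module 1.973)
base radii: r_b1 = 65.635243, r_b2 = 52.317947
tip radii: r_a1 = 70.396640, r_a2 = 57.001943
inv(α') = inv(15.366°) + 2·(+0.180+0.391)·tan α/(69+55) = 0.00915116  ⇒  α' = 17.07714°
a' = a·cos α / cos α' = 122.3260·cos 15.366°/cos 17.07714° = 123.393580
action lengths: √(r_a1²−r_b1²) = 25.449986, √(r_a2²−r_b2²) = 22.628608
base pitch p_b = π·m·cos α = 5.976788
CR = (25.449986 + 22.628608 − 123.393580·sin 17.07714°)/5.976788 = 1.981494
contact ratio ≈ 1.9815

1.9815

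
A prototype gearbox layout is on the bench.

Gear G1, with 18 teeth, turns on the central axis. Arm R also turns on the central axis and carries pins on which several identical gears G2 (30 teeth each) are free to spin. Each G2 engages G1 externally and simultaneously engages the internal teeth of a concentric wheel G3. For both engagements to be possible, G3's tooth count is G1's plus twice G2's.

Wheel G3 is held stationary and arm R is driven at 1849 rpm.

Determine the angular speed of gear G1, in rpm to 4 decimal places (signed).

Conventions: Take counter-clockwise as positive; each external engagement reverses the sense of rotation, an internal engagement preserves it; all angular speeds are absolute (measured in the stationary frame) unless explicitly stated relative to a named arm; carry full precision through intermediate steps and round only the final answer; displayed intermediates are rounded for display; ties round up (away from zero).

+9861.3333 rpm

planetary set (18T centre, 30T on arm, 78T internal) — Willis relation
normalise by the input: solve with ω_arm = 1, then scale by 1849 rpm
ring teeth: 18 + 2·30 = 78
18(ω_sun−ω_arm) = −78(ω_ring−ω_arm),  ω_ring = 0, ω_arm = 1
ω_sun = 1 − (78/18)(0−1) = 16/3
scale: ω_sun = 16/3 × 1849 rpm = +9861.3333 rpm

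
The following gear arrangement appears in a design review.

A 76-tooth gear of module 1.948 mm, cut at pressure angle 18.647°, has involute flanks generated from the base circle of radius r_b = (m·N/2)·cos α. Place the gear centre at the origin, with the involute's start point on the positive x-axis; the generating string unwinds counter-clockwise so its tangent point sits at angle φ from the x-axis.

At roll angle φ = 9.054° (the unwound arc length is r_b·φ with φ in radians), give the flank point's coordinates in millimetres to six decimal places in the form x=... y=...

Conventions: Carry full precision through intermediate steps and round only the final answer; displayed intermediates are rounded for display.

x=71.008468 y=0.092024

class = single-mesh tooth geometry [base-circle involute, m = 1.948, 76T]
pitch radius r_p = m·N/2 = 1.948·76/2 = 74.024000
base radius r_b = r_p·cos α = 74.024000·cos 18.647° = 70.138217
roll angle φ = 9.054° = 0.15802211 rad
x = r_b·(cos φ + φ·sin φ) = 71.008468
y = r_b·(sin φ − φ·cos φ) = 0.092024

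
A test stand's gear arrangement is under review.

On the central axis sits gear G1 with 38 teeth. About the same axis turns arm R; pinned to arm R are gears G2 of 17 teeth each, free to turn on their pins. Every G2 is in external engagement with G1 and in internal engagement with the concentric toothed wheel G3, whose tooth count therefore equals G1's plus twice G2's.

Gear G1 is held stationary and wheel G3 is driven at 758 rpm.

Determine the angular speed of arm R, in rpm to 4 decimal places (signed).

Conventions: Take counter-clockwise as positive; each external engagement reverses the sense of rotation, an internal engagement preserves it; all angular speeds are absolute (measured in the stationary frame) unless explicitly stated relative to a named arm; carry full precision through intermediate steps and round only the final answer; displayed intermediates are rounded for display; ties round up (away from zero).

planetary set (38T centre, 17T on arm, 72T internal) — Willis relation
normalise by the input: solve with ω_ring = 1, then scale by 758 rpm
ring teeth: 38 + 2·17 = 72
38(ω_sun−ω_arm) = −72(ω_ring−ω_arm),  ω_sun = 0, ω_ring = 1
38(0−ω_arm) = −72(1−ω_arm)  ⇒  110·ω_arm = 72  ⇒  ω_arm = 36/55
scale: ω_arm = 36/55 × 758 rpm = +496.1455 rpm

+496.1455 rpm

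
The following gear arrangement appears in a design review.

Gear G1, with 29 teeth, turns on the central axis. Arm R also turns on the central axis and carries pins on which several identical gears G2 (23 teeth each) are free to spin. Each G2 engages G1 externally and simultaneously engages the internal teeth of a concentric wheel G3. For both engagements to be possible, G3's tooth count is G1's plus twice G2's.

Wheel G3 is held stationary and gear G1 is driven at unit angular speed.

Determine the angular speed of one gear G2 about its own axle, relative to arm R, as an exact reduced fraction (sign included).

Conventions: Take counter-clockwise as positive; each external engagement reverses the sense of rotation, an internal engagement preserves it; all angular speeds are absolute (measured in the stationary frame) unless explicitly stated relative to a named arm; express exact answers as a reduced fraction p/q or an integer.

-2175/2392

topology: planetary set — G1 29T / G2 23T / G3 75T, arm = carrier (Willis)
ring teeth: 29 + 2·23 = 75
29(ω_sun−ω_arm) = −75(ω_ring−ω_arm),  ω_ring = 0, ω_sun = 1
29(1−ω_arm) = −75(0−ω_arm)  ⇒  104·ω_arm = 29  ⇒  ω_arm = 29/104
sun–planet mesh: 29·(1−29/104) = −23·(ω_p−ω_arm)  ⇒  ω_p−ω_arm = -2175/2392
exact speed ratio = -2175/2392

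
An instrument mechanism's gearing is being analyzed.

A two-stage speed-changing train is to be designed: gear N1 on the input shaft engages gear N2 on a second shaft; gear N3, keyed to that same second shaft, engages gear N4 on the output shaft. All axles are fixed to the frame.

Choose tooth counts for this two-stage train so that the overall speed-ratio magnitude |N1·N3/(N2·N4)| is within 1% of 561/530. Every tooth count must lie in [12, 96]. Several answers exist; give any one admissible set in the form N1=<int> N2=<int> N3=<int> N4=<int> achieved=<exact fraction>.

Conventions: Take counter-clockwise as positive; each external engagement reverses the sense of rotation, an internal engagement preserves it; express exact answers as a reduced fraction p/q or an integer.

topology: fixed-axis compound train — 2 stages, target 561/530
target = 561/530 in lowest terms: an exact hit needs N1·N3 = k·561 and N2·N4 = k·530 for one integer k, every count in [12, 96]; additionally prefer no 1:1 stage (N1 ≠ N2, N3 ≠ N4)
k = 1: no 1:1-free in-range split of k·561 and k·530 into factor pairs; take k = 2
k = 2: N1·N3 = 1122 = 17·66, N2·N4 = 1060 = 20·53
achieved = 17·66/(20·53) = 561/530; |achieved − target| = 0 ≤ 561/53000 ✓

N1=17 N2=20 N3=66 N4=53 achieved=561/530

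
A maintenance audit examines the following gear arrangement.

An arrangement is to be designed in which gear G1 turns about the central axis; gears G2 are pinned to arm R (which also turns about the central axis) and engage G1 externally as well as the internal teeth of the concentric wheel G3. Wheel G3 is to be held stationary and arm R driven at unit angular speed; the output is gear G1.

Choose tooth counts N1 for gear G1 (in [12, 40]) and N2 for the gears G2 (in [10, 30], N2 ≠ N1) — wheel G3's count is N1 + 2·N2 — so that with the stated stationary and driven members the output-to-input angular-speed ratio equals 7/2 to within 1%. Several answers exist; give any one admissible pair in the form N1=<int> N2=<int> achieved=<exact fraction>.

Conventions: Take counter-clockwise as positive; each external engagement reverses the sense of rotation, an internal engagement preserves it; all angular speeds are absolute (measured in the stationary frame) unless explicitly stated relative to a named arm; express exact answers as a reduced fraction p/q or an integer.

planetary set to be sized for 7/2 (Willis relation)
Willis with ω_ring = 0: ω_sun/ω_arm = (N1+N3)/N1; set equal to 7/2  ⇒  N3/N1 = 7/2 − 1 = 5/2
N3 = N1 + 2·N2  ⇒  N2/N1 = (N3/N1 − 1)/2 = (5/2 − 1)/2 = 3/4
smallest multiple with N1 ≥ 12 and N2 ≥ 10: k = 4  ⇒  N1 = 4·4 = 16, N2 = 4·3 = 12 (N1 ≤ 40, N2 ≤ 30, N2 ≠ N1 ✓), N3 = 16 + 2·12 = 40
check: (N1+N3)/N1 with N1 = 16, N3 = 40 gives 7/2; |achieved − target| = 0 ≤ 7/200 ✓

N1=16 N2=12 achieved=7/2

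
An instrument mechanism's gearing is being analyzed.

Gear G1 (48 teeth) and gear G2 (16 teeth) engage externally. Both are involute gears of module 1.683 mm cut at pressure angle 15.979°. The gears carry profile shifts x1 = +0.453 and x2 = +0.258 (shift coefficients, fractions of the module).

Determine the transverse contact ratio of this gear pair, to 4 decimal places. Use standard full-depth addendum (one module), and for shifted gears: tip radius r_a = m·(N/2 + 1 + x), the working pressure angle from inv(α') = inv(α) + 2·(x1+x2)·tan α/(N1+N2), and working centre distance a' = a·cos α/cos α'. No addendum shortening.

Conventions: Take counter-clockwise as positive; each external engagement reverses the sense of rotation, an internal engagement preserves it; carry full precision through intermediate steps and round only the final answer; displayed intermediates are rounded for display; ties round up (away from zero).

1.6537

topology: single-mesh involute geometry — m = 1.683, 48T/16T pair
base radii: r_b1 = 38.831360, r_b2 = 12.943787
tip radii: r_a1 = 42.837399, r_a2 = 15.581214
inv(α') = inv(15.979°) + 2·(+0.453+0.258)·tan α/(48+16) = 0.01382492  ⇒  α' = 19.52079°
a' = a·cos α / cos α' = 53.8560·cos 15.979°/cos 19.52079° = 54.932660
action lengths: √(r_a1²−r_b1²) = 18.087791, √(r_a2²−r_b2²) = 8.673674
base pitch p_b = π·m·cos α = 5.083013
CR = (18.087791 + 8.673674 − 54.932660·sin 19.52079°)/5.083013 = 1.653700
contact ratio ≈ 1.6537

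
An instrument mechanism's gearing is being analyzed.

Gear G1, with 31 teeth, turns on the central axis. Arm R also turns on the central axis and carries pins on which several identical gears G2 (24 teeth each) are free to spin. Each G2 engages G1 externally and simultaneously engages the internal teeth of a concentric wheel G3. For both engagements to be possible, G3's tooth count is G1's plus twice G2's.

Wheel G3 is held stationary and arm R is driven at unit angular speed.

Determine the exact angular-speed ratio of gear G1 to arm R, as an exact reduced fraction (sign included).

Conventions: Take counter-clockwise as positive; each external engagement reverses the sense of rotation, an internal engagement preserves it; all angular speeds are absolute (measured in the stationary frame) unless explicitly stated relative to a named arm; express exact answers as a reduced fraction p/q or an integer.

110/31

recognized (axles ride arm R): planetary set, 31/24/79 teeth
ring teeth: 31 + 2·24 = 79
31(ω_sun−ω_arm) = −79(ω_ring−ω_arm),  ω_ring = 0, ω_arm = 1
ω_sun = 1 − (79/31)(0−1) = 110/31
ω_out/ω_in = 110/31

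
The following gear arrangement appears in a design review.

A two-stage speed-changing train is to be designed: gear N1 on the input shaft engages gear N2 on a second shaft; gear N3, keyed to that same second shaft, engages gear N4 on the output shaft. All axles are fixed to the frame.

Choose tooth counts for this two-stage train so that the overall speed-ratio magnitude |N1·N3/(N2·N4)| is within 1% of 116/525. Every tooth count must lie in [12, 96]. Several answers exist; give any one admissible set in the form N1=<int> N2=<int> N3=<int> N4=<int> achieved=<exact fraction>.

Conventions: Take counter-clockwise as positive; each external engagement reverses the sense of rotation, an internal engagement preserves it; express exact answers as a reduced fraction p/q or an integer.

N1=12 N2=21 N3=29 N4=75 achieved=116/525

topology: fixed-axis compound train — 2 stages, target 116/525
target = 116/525 in lowest terms: an exact hit needs N1·N3 = k·116 and N2·N4 = k·525 for one integer k, every count in [12, 96]; additionally prefer no 1:1 stage (N1 ≠ N2, N3 ≠ N4)
k = 1…2: no 1:1-free in-range split of k·116 and k·525 into factor pairs; take k = 3
k = 3: N1·N3 = 348 = 12·29, N2·N4 = 1575 = 21·75
achieved = 12·29/(21·75) = 116/525; |achieved − target| = 0 ≤ 29/13125 ✓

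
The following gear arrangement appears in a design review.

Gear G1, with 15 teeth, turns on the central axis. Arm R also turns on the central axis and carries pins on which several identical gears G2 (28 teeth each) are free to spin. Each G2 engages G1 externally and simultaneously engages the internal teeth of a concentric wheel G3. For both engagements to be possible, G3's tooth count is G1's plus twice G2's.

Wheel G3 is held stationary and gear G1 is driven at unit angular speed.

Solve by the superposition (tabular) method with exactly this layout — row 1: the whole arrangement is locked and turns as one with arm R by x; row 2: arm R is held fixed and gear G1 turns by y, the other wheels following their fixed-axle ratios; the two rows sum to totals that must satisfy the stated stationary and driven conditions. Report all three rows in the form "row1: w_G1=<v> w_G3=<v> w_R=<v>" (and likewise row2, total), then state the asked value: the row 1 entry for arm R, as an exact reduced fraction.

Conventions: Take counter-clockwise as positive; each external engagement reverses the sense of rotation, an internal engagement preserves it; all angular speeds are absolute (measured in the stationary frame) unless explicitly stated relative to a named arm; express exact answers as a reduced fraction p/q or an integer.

planetary set (15T centre, 28T on arm, 71T internal) — Willis relation
row 1: whole set turns with the arm by x
superposition row 2 [arm held]: sun y, ring −(15/71)·y, arm 0
boundary: total ω_ring = x − (15/71)·y = 0 and total ω_sun = x + y = 1  ⇒  y = 71/86, x = 15/86
row 2 ring = −(15/71)·71/86 = -15/86
totals (row 1 + row 2): sun 15/86 + 71/86 = 1, ring 15/86 + (-15/86) = 0, arm 15/86 + 0 = 15/86
asked cell (row1, arm) = 15/86

row1: w_G1=15/86 w_G3=15/86 w_R=15/86
row2: w_G1=71/86 w_G3=-15/86 w_R=0
total: w_G1=1 w_G3=0 w_R=15/86
asked value: 15/86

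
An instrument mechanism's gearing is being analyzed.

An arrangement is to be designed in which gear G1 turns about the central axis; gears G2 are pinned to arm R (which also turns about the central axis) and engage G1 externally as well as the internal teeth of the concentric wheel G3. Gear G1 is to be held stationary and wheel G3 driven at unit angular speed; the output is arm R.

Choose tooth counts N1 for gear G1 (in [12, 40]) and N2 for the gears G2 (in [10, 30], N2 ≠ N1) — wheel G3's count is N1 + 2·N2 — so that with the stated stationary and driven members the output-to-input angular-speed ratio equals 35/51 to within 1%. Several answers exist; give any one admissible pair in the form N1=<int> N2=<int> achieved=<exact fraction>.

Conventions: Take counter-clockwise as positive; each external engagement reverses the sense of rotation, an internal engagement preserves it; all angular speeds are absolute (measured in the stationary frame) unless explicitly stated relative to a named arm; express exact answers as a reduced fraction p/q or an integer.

N1=32 N2=19 achieved=35/51

class = planetary set [ratio 35/51 wanted; Willis about the carrier]
Willis with ω_sun = 0: ω_arm/ω_ring = N3/(N1+N3); set equal to 35/51  ⇒  N3/N1 = (35/51)/(1 − 35/51) = 35/16
N3 = N1 + 2·N2  ⇒  N2/N1 = (N3/N1 − 1)/2 = (35/16 − 1)/2 = 19/32
smallest multiple with N1 ≥ 12 and N2 ≥ 10: k = 1  ⇒  N1 = 1·32 = 32, N2 = 1·19 = 19 (N1 ≤ 40, N2 ≤ 30, N2 ≠ N1 ✓), N3 = 32 + 2·19 = 70
check: N3/(N1+N3) with N1 = 32, N3 = 70 gives 35/51; |achieved − target| = 0 ≤ 7/1020 ✓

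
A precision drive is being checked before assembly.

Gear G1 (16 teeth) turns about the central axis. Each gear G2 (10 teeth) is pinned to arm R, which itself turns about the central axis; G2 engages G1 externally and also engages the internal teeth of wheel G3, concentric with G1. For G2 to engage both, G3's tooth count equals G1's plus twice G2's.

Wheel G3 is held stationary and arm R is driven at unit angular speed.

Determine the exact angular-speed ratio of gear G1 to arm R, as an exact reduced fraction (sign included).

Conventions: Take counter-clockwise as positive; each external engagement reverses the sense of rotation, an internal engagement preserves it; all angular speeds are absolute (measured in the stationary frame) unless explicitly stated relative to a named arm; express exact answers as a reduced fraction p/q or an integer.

class = planetary set [G3 = 16+2·10 = 36; Willis about the carrier]
ring teeth: 16 + 2·10 = 36
16(ω_sun−ω_arm) = −36(ω_ring−ω_arm),  ω_ring = 0, ω_arm = 1
ω_sun = 1 − (36/16)(0−1) = 13/4
ω_out/ω_in = 13/4

13/4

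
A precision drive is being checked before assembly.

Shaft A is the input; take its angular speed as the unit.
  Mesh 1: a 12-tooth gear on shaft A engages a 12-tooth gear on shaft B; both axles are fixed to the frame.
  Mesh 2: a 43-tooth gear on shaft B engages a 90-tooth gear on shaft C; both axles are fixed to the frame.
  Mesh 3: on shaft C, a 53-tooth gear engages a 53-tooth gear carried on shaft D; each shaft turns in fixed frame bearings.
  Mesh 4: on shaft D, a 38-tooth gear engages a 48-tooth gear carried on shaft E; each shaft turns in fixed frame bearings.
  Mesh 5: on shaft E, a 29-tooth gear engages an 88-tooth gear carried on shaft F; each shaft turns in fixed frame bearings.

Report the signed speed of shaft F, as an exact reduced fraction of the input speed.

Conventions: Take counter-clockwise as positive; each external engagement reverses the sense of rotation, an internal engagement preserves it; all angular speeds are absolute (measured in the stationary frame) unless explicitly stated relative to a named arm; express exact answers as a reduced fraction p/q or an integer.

5-mesh fixed-axis compound train (all bearings frame-fixed)
mesh 1 [12T→12T]: |ω|/ω_in = 1×12/12 = 1, sense flips to −
mesh 2 [43T→90T]: |ω|/ω_in = 1×43/90 = 43/90, sense flips to +
mesh 3 [53T→53T]: |ω|/ω_in = (43/90)×53/53 = 43/90, sense flips to −
mesh 4 [38T→48T]: |ω|/ω_in = (43/90)×38/48 = 817/2160, sense flips to +
mesh 5 [29T→88T]: |ω|/ω_in = (817/2160)×29/88 = 23693/190080, sense flips to −
signed output speed (× input speed) = -23693/190080

-23693/190080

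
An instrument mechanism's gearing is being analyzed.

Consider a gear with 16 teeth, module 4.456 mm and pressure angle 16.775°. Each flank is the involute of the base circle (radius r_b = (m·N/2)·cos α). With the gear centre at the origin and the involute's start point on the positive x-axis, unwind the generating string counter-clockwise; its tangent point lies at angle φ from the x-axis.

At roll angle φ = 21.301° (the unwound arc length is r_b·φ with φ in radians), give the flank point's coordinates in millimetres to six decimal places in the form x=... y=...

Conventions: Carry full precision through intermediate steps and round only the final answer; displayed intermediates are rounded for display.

x=36.408846 y=0.576561

topology: single-mesh involute geometry — m = 4.456, N = 16
pitch radius r_p = m·N/2 = 4.456·16/2 = 35.648000
base radius r_b = r_p·cos α = 35.648000·cos 16.775° = 34.131018
roll angle φ = 21.301° = 0.37177258 rad
x = r_b·(cos φ + φ·sin φ) = 36.408846
y = r_b·(sin φ − φ·cos φ) = 0.576561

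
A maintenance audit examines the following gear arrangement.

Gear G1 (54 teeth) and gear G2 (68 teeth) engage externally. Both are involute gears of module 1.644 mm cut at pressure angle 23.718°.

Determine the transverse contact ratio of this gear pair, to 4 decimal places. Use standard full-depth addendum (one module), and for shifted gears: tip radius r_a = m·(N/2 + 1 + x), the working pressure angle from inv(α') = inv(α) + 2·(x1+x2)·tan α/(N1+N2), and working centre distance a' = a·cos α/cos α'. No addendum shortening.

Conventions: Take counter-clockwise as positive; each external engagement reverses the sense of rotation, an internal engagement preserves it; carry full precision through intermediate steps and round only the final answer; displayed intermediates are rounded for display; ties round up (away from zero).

1.6047

class = single-mesh tooth geometry [involute pair 54T × 68T, m = 1.644]
base radii: r_b1 = 40.638824, r_b2 = 51.174815
tip radii: r_a1 = 46.032000, r_a2 = 57.540000
no profile shift: α' = α, a' = a
action lengths: √(r_a1²−r_b1²) = 21.620153, √(r_a2²−r_b2²) = 26.305700
base pitch p_b = π·m·cos α = 4.728542
CR = (21.620153 + 26.305700 − 100.284000·sin 23.71800°)/4.728542 = 1.604739
contact ratio ≈ 1.6047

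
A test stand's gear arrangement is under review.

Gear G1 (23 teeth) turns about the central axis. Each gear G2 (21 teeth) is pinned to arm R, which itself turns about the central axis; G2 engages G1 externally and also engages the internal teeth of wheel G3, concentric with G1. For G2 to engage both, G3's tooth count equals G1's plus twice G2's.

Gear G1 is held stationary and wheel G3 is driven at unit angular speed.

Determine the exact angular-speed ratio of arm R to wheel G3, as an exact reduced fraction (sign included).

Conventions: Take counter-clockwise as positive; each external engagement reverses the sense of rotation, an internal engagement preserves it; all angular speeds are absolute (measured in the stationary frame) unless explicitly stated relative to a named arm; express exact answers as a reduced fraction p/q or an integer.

planetary set (23T centre, 21T on arm, 65T internal) — Willis relation
ring teeth: 23 + 2·21 = 65
23(ω_sun−ω_arm) = −65(ω_ring−ω_arm),  ω_sun = 0, ω_ring = 1
23(0−ω_arm) = −65(1−ω_arm)  ⇒  88·ω_arm = 65  ⇒  ω_arm = 65/88
ω_out/ω_in = 65/88

65/88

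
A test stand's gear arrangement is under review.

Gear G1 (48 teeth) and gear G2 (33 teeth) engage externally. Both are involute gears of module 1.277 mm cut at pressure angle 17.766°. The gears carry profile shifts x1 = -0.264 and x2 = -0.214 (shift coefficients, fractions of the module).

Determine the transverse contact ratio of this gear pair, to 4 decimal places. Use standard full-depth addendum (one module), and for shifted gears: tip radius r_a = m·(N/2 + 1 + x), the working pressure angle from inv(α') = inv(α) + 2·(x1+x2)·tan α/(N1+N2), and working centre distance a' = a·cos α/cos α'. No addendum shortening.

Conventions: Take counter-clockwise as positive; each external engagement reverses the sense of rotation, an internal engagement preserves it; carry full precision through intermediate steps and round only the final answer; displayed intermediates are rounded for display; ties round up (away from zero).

topology: single-mesh involute geometry — m = 1.277, 48T/33T pair
base radii: r_b1 = 29.186416, r_b2 = 20.065661
tip radii: r_a1 = 31.587872, r_a2 = 22.074222
inv(α') = inv(17.766°) + 2·(-0.264-0.214)·tan α/(48+33) = 0.00655359  ⇒  α' = 15.31524°
a' = a·cos α / cos α' = 51.7185·cos 17.766°/cos 15.31524° = 51.065557
action lengths: √(r_a1²−r_b1²) = 12.080843, √(r_a2²−r_b2²) = 9.200028
base pitch p_b = π·m·cos α = 3.820493
CR = (12.080843 + 9.200028 − 51.065557·sin 15.31524°)/3.820493 = 2.039776
contact ratio ≈ 2.0398

2.0398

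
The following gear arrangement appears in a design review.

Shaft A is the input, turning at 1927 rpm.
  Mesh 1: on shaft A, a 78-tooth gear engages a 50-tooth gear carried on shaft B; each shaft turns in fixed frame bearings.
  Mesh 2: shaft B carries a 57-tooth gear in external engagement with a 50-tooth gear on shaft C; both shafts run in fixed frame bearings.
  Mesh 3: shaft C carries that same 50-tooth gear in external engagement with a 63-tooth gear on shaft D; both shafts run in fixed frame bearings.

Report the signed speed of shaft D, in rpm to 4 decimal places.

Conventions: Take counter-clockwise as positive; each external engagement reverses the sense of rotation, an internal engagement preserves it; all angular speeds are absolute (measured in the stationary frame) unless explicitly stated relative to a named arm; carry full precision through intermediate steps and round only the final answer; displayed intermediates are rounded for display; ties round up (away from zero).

-2719.8229 rpm

topology: fixed-axis compound train — 3 meshes, A→D
mesh 1 [78T→50T]: ω = 1927.0000×78/50 = 3006.1200 rpm, sense flips to −
mesh 2 [57T→50T]: ω = 3006.1200×57/50 = 3426.9768 rpm, sense flips to +
mesh 3 [50T→63T]: ω = 3426.9768×50/63 = 2719.8229 rpm, sense flips to −
signed output speed = -2719.8229 rpm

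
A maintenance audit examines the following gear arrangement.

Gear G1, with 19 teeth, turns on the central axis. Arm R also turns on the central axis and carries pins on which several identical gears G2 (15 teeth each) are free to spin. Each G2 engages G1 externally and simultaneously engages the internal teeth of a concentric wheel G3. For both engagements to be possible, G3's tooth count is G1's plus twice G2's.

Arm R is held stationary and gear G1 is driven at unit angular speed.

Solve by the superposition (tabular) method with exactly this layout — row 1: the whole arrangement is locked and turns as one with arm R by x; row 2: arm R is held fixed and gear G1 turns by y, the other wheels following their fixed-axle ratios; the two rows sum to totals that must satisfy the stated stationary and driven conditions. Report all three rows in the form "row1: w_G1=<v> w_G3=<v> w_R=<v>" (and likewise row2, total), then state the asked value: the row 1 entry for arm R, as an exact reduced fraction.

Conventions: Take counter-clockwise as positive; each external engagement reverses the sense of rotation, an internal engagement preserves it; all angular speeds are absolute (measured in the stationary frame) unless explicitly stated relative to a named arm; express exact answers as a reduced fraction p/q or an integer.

row1: w_G1=0 w_G3=0 w_R=0
row2: w_G1=1 w_G3=-19/49 w_R=0
total: w_G1=1 w_G3=-19/49 w_R=0
asked value: 0

class = planetary set [G3 = 19+2·15 = 49; Willis about the carrier]
row 1: whole set turns with the arm by x
row 2 — arm fixed, fixed-axis ratios: sun y, ring −(19/49)·y, arm 0
boundary: total ω_arm = x = 0 and total ω_sun = x + y = 1  ⇒  y = 1, x = 0
row 2 ring = −(19/49)·1 = -19/49
totals (row 1 + row 2): sun 0 + 1 = 1, ring 0 + (-19/49) = -19/49, arm 0 + 0 = 0
asked cell (row1, arm) = 0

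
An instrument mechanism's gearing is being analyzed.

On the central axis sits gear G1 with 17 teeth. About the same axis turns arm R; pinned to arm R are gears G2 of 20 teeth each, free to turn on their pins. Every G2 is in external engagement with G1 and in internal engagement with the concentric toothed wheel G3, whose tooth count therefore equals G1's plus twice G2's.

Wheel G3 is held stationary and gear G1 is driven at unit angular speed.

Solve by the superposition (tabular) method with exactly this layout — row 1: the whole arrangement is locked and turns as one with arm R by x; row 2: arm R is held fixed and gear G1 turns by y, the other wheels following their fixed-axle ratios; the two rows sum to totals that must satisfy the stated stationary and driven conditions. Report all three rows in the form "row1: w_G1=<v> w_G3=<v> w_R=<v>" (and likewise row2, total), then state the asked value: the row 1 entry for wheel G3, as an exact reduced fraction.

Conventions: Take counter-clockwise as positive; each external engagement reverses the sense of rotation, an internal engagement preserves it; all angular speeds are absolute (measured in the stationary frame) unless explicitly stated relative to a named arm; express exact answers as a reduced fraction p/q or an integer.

row1: w_G1=17/74 w_G3=17/74 w_R=17/74
row2: w_G1=57/74 w_G3=-17/74 w_R=0
total: w_G1=1 w_G3=0 w_R=17/74
asked value: 17/74

recognized (axles ride arm R): planetary set, 17/20/57 teeth
superposition row 1 [locked train]: every member turns x
superposition row 2 [arm held]: sun y, ring −(17/57)·y, arm 0
boundary: total ω_ring = x − (17/57)·y = 0 and total ω_sun = x + y = 1  ⇒  y = 57/74, x = 17/74
row 2 ring = −(17/57)·57/74 = -17/74
totals (row 1 + row 2): sun 17/74 + 57/74 = 1, ring 17/74 + (-17/74) = 0, arm 17/74 + 0 = 17/74
asked cell (row1, ring) = 17/74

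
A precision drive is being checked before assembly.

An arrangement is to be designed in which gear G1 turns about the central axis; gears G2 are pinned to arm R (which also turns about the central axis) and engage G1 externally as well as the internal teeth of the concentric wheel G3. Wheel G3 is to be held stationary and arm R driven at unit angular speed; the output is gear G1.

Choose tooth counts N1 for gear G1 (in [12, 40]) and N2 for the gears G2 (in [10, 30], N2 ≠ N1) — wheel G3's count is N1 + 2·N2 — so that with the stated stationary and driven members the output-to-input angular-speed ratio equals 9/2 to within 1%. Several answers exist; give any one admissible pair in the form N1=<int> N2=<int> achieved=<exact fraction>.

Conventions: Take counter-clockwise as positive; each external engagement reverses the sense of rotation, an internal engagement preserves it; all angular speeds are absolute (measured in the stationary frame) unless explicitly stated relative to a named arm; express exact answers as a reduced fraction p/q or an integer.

class = planetary set [ratio 9/2 wanted; Willis about the carrier]
Willis with ω_ring = 0: ω_sun/ω_arm = (N1+N3)/N1; set equal to 9/2  ⇒  N3/N1 = 9/2 − 1 = 7/2
N3 = N1 + 2·N2  ⇒  N2/N1 = (N3/N1 − 1)/2 = (7/2 − 1)/2 = 5/4
smallest multiple with N1 ≥ 12 and N2 ≥ 10: k = 3  ⇒  N1 = 3·4 = 12, N2 = 3·5 = 15 (N1 ≤ 40, N2 ≤ 30, N2 ≠ N1 ✓), N3 = 12 + 2·15 = 42
check: (N1+N3)/N1 with N1 = 12, N3 = 42 gives 9/2; |achieved − target| = 0 ≤ 9/200 ✓

N1=12 N2=15 achieved=9/2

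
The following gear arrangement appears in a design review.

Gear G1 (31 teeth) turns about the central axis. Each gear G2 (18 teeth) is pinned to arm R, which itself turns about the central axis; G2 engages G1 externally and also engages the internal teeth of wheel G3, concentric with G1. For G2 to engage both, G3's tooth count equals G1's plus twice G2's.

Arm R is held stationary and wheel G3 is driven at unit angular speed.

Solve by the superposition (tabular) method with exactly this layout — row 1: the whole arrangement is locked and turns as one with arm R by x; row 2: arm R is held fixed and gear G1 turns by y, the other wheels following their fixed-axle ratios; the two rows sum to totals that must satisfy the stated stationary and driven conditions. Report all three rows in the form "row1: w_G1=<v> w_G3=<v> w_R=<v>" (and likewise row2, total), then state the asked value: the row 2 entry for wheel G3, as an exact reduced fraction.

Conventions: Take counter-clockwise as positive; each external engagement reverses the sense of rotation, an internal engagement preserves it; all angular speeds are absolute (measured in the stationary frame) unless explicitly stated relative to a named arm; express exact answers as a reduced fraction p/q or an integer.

planetary set (31T centre, 18T on arm, 67T internal) — Willis relation
row 1 (train locked, turned with arm): all members turn x
row 2 — arm fixed, fixed-axis ratios: sun y, ring −(31/67)·y, arm 0
boundary: total ω_arm = x = 0 and total ω_ring = x − (31/67)·y = 1  ⇒  y = -67/31, x = 0
row 2 ring = −(31/67)·(-67/31) = 1
totals (row 1 + row 2): sun 0 + (-67/31) = -67/31, ring 0 + 1 = 1, arm 0 + 0 = 0
asked cell (row2, ring) = 1

row1: w_G1=0 w_G3=0 w_R=0
row2: w_G1=-67/31 w_G3=1 w_R=0
total: w_G1=-67/31 w_G3=1 w_R=0
asked value: 1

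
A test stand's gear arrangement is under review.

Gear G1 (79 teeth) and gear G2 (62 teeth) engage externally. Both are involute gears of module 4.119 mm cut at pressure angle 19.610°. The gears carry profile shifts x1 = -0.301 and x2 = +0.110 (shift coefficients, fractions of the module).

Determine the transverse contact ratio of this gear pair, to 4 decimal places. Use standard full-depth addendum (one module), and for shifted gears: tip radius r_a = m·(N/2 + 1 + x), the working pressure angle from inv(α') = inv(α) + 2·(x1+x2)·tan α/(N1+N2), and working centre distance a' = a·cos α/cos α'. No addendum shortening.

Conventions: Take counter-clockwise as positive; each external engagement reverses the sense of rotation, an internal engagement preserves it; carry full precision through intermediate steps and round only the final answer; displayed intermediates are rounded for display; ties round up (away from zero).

class = single-mesh tooth geometry [involute pair 79T × 62T, m = 4.119]
base radii: r_b1 = 153.263691, r_b2 = 120.282896
tip radii: r_a1 = 165.579681, r_a2 = 132.261090
inv(α') = inv(19.610°) + 2·(-0.301+0.110)·tan α/(79+62) = 0.01305635  ⇒  α' = 19.16341°
a' = a·cos α / cos α' = 290.3895·cos 19.610°/cos 19.16341° = 289.594103
action lengths: √(r_a1²−r_b1²) = 62.664758, √(r_a2²−r_b2²) = 55.000189
base pitch p_b = π·m·cos α = 12.189673
CR = (62.664758 + 55.000189 − 289.594103·sin 19.16341°)/12.189673 = 1.854173
contact ratio ≈ 1.8542

1.8542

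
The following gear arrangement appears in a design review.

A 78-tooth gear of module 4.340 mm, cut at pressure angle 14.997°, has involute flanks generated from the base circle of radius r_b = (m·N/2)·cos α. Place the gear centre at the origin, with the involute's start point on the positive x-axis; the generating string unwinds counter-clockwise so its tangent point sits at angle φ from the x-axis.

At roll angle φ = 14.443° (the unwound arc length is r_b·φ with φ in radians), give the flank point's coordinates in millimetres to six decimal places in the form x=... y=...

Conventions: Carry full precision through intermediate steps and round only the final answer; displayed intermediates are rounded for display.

recognized (one wheel, involute flank): single-mesh tooth geometry, m = 4.340, N = 78
pitch radius r_p = m·N/2 = 4.340·78/2 = 169.260000
base radius r_b = r_p·cos α = 169.260000·cos 14.997° = 163.494899
roll angle φ = 14.443° = 0.25207790 rad
x = r_b·(cos φ + φ·sin φ) = 168.607171
y = r_b·(sin φ − φ·cos φ) = 0.867411

x=168.607171 y=0.867411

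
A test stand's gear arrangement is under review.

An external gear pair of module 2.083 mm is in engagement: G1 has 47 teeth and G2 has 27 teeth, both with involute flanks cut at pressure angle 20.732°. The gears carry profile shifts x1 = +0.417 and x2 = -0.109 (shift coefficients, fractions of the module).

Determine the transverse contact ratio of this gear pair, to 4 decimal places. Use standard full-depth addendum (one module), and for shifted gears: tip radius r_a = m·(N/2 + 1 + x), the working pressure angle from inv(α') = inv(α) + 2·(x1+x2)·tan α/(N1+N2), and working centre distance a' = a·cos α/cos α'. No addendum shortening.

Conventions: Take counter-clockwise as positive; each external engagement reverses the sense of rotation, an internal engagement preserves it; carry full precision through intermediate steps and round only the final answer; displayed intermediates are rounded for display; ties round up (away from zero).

single-mesh involute tooth geometry (47T engaging 27T at module 2.083)
base radii: r_b1 = 45.780782, r_b2 = 26.299598
tip radii: r_a1 = 51.902111, r_a2 = 29.976453
inv(α') = inv(20.732°) + 2·(+0.417-0.109)·tan α/(47+27) = 0.01981605  ⇒  α' = 21.91620°
a' = a·cos α / cos α' = 77.0710·cos 20.732°/cos 21.91620° = 77.695367
action lengths: √(r_a1²−r_b1²) = 24.452998, √(r_a2²−r_b2²) = 14.384675
base pitch p_b = π·m·cos α = 6.120194
CR = (24.452998 + 14.384675 − 77.695367·sin 21.91620°)/6.120194 = 1.607443
contact ratio ≈ 1.6074

1.6074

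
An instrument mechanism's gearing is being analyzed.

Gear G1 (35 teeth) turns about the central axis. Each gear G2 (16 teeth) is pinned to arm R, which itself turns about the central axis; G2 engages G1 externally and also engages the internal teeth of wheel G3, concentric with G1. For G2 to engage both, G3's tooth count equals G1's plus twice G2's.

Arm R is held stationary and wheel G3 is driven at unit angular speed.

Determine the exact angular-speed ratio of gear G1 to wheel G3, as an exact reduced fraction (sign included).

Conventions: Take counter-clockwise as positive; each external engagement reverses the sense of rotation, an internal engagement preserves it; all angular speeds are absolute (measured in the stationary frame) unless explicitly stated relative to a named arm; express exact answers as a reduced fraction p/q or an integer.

-67/35

recognized (axles ride arm R): planetary set, 35/16/67 teeth
ring teeth: 35 + 2·16 = 67
35(ω_sun−ω_arm) = −67(ω_ring−ω_arm),  ω_arm = 0, ω_ring = 1
ω_sun = 0 − (67/35)(1−0) = -67/35
ω_out/ω_in = -67/35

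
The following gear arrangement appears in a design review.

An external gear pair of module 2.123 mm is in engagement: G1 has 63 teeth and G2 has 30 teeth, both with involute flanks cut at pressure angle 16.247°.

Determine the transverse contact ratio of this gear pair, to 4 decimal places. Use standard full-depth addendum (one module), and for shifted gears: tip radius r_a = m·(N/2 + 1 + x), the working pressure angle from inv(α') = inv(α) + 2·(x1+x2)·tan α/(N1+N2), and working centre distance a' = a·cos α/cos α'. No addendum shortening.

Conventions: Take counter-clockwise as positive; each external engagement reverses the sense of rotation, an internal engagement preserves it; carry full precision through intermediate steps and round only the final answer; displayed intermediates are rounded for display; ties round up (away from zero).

class = single-mesh tooth geometry [involute pair 63T × 30T, m = 2.123]
base radii: r_b1 = 64.203834, r_b2 = 30.573254
tip radii: r_a1 = 68.997500, r_a2 = 33.968000
no profile shift: α' = α, a' = a
action lengths: √(r_a1²−r_b1²) = 25.269008, √(r_a2²−r_b2²) = 14.802066
base pitch p_b = π·m·cos α = 6.403247
CR = (25.269008 + 14.802066 − 98.719500·sin 16.24700°)/6.403247 = 1.944553
contact ratio ≈ 1.9446

1.9446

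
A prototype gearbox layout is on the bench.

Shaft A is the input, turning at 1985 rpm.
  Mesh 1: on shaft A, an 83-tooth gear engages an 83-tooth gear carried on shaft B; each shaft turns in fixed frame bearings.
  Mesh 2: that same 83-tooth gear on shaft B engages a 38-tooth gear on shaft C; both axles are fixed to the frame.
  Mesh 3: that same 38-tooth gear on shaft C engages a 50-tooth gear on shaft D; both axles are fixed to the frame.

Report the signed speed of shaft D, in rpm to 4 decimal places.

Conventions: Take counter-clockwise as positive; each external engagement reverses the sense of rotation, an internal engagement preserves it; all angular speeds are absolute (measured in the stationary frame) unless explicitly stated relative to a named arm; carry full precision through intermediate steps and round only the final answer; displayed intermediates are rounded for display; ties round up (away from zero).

topology: fixed-axis compound train — 3 meshes, A→D
mesh 1 [83T→83T]: ω = 1985.0000×83/83 = 1985.0000 rpm, sense flips to −
mesh 2 [83T→38T]: ω = 1985.0000×83/38 = 4335.6579 rpm, sense flips to +
mesh 3 [38T→50T]: ω = 4335.6579×38/50 = 3295.1000 rpm, sense flips to −
signed output speed = -3295.1000 rpm

-3295.1000 rpm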